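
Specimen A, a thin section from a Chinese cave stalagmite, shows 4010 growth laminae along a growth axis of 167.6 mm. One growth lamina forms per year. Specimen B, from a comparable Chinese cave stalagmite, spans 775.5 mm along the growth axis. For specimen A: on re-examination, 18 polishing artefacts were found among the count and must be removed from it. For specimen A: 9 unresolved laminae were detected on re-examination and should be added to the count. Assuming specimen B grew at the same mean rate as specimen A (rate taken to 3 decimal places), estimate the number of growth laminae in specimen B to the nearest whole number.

Specimen A: true growth lamina count = 4010 − 18 + 9 = 4001.
A: 167.6 mm over 4001 years gives 167.6 / 4001 ≈ 0.042 mm/yr.
Specimen B: 775.5 mm / 0.042 mm per year = 18464.29 years ≈ 18464 growth laminae.

18464 growth laminae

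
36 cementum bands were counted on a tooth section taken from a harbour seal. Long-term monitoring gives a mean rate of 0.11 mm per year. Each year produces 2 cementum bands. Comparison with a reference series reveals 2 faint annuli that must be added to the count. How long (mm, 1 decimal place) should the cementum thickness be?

2.1 mm

Adjusted count: 36 + 2 = 38 cementum bands.
With 2 cementum bands per year, 38 / 2 = 19 years.
Length ≈ 0.11 × 19 = 2.1 mm.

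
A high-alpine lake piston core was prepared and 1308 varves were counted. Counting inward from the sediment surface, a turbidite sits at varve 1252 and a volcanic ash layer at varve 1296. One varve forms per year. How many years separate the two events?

The two markers are separated by 1296 − 1252 = 44 varves.
One varve per year makes the interval 44 years.

44 years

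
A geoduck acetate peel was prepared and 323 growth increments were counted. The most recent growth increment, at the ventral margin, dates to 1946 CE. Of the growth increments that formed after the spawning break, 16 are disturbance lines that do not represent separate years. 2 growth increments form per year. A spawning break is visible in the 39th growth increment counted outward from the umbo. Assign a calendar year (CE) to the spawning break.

1812 CE

Between growth increment 39 and the ventral margin there are 323 − 39 = 284 growth increments.
284 − 16 false = 268 true growth increments after the spawning break.
268 growth increments at 2 per year is 268 / 2 = 134 years.
Counting back 134 years from 1946 CE places the spawning break in 1946 − 134 = 1812 CE.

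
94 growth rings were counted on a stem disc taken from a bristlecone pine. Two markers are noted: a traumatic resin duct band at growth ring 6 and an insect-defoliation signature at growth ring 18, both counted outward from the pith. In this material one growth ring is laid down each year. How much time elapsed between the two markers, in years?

18 − 6 = 12 growth rings lie between the two events.
That is 12 years at one growth ring per year.

12 years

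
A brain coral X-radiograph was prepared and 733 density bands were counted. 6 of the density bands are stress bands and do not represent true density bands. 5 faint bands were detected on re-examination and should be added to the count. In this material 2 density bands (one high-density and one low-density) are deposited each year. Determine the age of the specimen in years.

Adjusted count: 733 − 6 + 5 = 732 density bands.
Dividing by 2 density bands per year: 732 / 2 = 366 years.

366 years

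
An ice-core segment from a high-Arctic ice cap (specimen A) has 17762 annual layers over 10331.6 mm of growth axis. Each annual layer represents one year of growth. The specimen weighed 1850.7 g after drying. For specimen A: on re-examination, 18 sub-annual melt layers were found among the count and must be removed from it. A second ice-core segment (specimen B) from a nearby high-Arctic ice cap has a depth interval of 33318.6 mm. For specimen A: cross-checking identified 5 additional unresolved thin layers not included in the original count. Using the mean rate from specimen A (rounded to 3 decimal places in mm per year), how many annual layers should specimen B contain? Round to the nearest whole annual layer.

Specimen A: true annual layer count = 17762 − 18 + 5 = 17749.
A: 10331.6 mm over 17749 years gives 10331.6 / 17749 ≈ 0.582 mm/yr.
B spans 33318.6 / 0.582 = 57248.45 years ≈ 57248 annual layers.

57248 annual layers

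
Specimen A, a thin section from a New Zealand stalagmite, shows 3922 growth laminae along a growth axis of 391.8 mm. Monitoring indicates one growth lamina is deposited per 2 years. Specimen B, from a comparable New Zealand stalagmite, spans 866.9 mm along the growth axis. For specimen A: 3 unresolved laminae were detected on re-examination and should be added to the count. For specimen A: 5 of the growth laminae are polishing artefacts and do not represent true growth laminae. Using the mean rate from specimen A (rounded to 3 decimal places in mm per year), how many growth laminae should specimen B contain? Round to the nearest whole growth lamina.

Specimen A: true growth lamina count = 3922 − 5 + 3 = 3920.
Specimen A: at 2 years per growth lamina, 3920 × 2 = 7840 years.
A: Extension rate ≈ 391.8 / 7840 = 0.050 mm/yr.
For B, 866.9 / 0.050 = 17338.00 years; at 2 years per growth lamina that is 17338.00 / 2 ≈ 8669 growth laminae.

8669 growth laminae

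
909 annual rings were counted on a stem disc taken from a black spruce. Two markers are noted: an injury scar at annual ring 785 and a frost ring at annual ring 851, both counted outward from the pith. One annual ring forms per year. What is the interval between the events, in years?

The two markers are separated by 851 − 785 = 66 annual rings.
One annual ring per year makes the interval 66 years.

66 yr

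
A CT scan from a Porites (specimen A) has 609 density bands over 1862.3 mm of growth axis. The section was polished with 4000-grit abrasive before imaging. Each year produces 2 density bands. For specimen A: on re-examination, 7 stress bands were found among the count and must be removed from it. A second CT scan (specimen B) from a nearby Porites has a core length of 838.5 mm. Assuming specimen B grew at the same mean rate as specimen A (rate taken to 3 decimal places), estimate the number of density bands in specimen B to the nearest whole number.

Specimen A: true density band count = 609 − 7 = 602.
Specimen A: with 2 density bands per year, 602 / 2 = 301 years.
A: Extension rate ≈ 1862.3 / 301 = 6.187 mm per year.
B spans 838.5 / 6.187 = 135.53 years; at 2 density bands per year that is 135.53 × 2 ≈ 271 density bands.

271 density bands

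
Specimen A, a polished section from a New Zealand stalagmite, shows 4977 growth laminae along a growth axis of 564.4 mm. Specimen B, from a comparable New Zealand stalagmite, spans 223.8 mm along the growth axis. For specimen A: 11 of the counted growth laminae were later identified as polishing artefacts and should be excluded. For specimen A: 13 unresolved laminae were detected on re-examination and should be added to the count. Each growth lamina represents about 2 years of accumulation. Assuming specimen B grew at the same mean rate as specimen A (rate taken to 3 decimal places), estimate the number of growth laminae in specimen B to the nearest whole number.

1963 growth laminae

Specimen A: correcting the raw count gives 4977 − 11 + 13 = 4979 true growth laminae.
Specimen A: at 2 years per growth lamina, 4979 × 2 = 9958 years.
A: 564.4 mm over 9958 years gives 564.4 / 9958 ≈ 0.057 mm/year.
For B, 223.8 / 0.057 = 3926.32 years; at 2 years per growth lamina that is 3926.32 / 2 ≈ 1963 growth laminae.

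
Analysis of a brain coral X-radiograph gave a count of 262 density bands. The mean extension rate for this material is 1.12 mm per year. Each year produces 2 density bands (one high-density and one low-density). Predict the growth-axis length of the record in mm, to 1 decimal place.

146.7 mm

With 2 density bands per year, 262 / 2 = 131 years.
Length ≈ 1.12 × 131 = 146.7 mm.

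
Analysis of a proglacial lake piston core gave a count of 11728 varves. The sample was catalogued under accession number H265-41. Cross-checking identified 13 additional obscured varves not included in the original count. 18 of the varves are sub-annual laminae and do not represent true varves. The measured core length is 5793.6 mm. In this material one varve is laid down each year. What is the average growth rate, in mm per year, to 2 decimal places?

True varve count = 11728 − 18 + 13 = 11723.
5793.6 mm over 11723 years gives 5793.6 / 11723 ≈ 0.49 mm per year.

0.49 mm per year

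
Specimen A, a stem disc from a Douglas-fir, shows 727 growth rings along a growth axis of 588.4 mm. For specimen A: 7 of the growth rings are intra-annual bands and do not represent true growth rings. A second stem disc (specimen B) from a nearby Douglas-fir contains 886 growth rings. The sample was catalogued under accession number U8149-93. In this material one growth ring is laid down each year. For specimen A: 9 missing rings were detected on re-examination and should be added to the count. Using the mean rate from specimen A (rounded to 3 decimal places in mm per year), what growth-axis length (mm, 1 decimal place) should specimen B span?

715.0 mm

Specimen A: adjusted count: 727 − 7 + 9 = 729 growth rings.
A: Extension rate ≈ 588.4 / 729 = 0.807 mm per year.
B's length ≈ 0.807 × 886 = 715.0 mm.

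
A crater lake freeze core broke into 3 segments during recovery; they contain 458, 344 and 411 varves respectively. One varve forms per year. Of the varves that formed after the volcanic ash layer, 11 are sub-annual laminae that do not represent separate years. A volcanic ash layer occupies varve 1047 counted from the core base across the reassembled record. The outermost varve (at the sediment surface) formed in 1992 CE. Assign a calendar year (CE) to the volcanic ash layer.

1837 CE

Total varves = 458 + 344 + 411 = 1213.
Between varve 1047 and the sediment surface there are 1213 − 1047 = 166 varves.
166 − 11 false = 155 true varves after the volcanic ash layer.
Counting back 155 years from 1992 CE places the volcanic ash layer in 1992 − 155 = 1837 CE.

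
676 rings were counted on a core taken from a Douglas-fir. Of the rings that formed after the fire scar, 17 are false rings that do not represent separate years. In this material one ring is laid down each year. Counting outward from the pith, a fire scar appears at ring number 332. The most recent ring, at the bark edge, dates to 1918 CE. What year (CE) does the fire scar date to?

1591 CE

676 − 332 = 344 rings lie beyond the fire scar toward the bark edge.
Removing the 17 false rings leaves 344 − 17 = 327 true rings beyond the fire scar.
1918 − 327 = 1591 CE.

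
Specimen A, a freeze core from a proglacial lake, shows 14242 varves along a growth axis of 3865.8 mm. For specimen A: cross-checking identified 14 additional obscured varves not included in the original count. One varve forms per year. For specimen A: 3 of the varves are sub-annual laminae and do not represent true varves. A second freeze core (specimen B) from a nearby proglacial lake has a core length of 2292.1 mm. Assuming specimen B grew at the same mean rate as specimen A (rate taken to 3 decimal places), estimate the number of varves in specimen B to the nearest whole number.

8458 varves

Specimen A: after corrections the count is 14242 − 3 + 14 = 14253 varves.
A: Mean rate = 3865.8 mm / 14253 years ≈ 0.271 mm/year.
For B, 2292.1 / 0.271 = 8457.93 years ≈ 8458 varves.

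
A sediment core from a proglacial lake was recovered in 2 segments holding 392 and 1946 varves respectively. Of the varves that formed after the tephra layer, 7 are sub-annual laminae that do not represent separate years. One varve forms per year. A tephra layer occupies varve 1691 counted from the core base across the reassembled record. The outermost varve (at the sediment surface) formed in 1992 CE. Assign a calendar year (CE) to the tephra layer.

1352 CE

Total varves = 392 + 1946 = 2338.
2338 − 1691 = 647 varves lie beyond the tephra layer toward the sediment surface.
Excluding 7 false varves: 647 − 7 = 640.
The varve at the sediment surface is 1992 CE, so the tephra layer dates to 1992 − 640 = 1352 CE.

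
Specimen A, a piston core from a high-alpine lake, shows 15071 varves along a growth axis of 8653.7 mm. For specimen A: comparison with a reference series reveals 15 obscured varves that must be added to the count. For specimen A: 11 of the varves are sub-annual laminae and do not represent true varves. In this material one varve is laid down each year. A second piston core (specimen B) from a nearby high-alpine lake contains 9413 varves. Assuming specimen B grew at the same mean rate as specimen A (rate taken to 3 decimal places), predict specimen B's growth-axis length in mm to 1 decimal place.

Specimen A: true varve count = 15071 − 11 + 15 = 15075.
A: 8653.7 mm over 15075 years gives 8653.7 / 15075 ≈ 0.574 mm/year.
B's length ≈ 0.574 × 9413 = 5403.1 mm.

5403.1 mm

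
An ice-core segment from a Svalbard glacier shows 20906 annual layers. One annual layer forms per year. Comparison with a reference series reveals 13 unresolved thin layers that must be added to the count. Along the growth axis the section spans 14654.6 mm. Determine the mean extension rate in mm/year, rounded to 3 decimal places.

0.701 mm/year

True annual layer count = 20906 + 13 = 20919.
Extension rate ≈ 14654.6 / 20919 = 0.701 mm/year.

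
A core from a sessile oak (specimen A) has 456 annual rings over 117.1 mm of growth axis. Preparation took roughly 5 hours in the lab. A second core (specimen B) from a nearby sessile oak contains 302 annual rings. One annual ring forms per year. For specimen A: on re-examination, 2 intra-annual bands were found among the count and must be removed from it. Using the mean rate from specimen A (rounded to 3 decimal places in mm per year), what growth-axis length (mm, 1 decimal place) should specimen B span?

77.9 mm

Specimen A: true annual ring count = 456 − 2 = 454.
A: Extension rate ≈ 117.1 / 454 = 0.258 mm/year.
Length of B = 0.258 × 302 = 77.9 mm.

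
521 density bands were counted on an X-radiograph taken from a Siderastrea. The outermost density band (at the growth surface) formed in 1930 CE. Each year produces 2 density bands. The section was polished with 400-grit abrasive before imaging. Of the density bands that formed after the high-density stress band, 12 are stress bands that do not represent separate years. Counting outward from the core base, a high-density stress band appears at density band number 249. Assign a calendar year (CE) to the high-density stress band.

The high-density stress band sits at density band 249 from the core base, so 521 − 249 = 272 density bands formed after it.
Removing the 12 false density bands leaves 272 − 12 = 260 true density bands beyond the high-density stress band.
With 2 density bands per year, 260 / 2 = 130 years.
The density band at the growth surface is 1930 CE, so the high-density stress band dates to 1930 − 130 = 1800 CE.

1800 CE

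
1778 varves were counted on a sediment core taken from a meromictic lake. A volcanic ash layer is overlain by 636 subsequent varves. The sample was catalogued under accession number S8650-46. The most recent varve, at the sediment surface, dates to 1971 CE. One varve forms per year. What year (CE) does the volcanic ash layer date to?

1335 CE

636 varves formed after the volcanic ash layer.
Counting back 636 years from 1971 CE places the volcanic ash layer in 1971 − 636 = 1335 CE.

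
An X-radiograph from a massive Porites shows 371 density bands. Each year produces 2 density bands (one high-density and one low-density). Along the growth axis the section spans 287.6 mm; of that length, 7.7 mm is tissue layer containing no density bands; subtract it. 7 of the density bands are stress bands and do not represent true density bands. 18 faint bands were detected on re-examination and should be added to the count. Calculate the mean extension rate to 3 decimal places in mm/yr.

True density band count = 371 − 7 + 18 = 382.
With 2 density bands per year, 382 / 2 = 191 years.
Net length = 287.6 − 7.7 = 279.9 mm.
Mean rate = 279.9 mm / 191 years ≈ 1.465 mm/yr.

1.465 mm/yr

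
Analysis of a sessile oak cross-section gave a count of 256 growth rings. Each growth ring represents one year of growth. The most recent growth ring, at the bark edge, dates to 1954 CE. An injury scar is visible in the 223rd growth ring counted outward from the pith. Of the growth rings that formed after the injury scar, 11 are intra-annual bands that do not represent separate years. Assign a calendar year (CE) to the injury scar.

1932 CE

Between growth ring 223 and the bark edge there are 256 − 223 = 33 growth rings.
Removing the 11 false growth rings leaves 33 − 11 = 22 true growth rings beyond the injury scar.
1954 − 22 = 1932 CE.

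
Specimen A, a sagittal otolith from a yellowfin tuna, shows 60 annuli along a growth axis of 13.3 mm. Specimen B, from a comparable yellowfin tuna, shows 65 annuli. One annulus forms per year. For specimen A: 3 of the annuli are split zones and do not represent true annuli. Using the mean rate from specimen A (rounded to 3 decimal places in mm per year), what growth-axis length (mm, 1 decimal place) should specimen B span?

Specimen A: correcting the raw count gives 60 − 3 = 57 true annuli.
A: Extension rate ≈ 13.3 / 57 = 0.233 mm/yr.
B's length ≈ 0.233 × 65 = 15.1 mm.

15.1 mm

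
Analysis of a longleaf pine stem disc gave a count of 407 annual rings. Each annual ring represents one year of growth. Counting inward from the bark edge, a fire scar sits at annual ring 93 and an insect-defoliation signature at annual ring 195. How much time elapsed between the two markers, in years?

Separation: 195 − 93 = 102 annual rings.
At one annual ring per year, 102 years elapsed between them.

102 years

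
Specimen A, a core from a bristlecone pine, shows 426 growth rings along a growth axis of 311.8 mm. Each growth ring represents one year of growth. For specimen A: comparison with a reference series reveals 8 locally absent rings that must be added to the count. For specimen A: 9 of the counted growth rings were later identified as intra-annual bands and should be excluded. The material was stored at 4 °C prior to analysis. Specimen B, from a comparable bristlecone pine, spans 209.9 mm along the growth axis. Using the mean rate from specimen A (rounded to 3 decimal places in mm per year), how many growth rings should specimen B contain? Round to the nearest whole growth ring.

286 growth rings

Specimen A: true growth ring count = 426 − 9 + 8 = 425.
A: 311.8 mm over 425 years gives 311.8 / 425 ≈ 0.734 mm/yr.
For B, 209.9 / 0.734 = 285.97 years ≈ 286 growth rings.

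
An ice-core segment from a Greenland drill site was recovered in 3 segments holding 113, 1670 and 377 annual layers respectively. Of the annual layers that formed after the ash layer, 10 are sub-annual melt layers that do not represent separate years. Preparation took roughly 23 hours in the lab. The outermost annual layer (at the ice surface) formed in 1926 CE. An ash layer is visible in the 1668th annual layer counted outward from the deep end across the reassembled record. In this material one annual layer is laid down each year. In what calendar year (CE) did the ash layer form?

Total annual layers = 113 + 1670 + 377 = 2160.
The ash layer sits at annual layer 1668 from the deep end, so 2160 − 1668 = 492 annual layers formed after it.
Removing the 10 false annual layers leaves 492 − 10 = 482 true annual layers beyond the ash layer.
Counting back 482 years from 1926 CE places the ash layer in 1926 − 482 = 1444 CE.

1444 CE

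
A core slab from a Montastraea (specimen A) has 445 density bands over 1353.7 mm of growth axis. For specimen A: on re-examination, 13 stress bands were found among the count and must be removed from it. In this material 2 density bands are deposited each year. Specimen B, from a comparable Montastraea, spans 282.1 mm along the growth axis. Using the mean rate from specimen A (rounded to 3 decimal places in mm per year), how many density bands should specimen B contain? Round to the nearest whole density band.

Specimen A: true density band count = 445 − 13 = 432.
Specimen A: 432 density bands at 2 per year is 432 / 2 = 216 years.
A: Mean rate = 1353.7 mm / 216 years ≈ 6.267 mm/yr.
Specimen B: 282.1 mm / 6.267 mm per year = 45.01 years; at 2 density bands per year that is 45.01 × 2 ≈ 90 density bands.

90 density bands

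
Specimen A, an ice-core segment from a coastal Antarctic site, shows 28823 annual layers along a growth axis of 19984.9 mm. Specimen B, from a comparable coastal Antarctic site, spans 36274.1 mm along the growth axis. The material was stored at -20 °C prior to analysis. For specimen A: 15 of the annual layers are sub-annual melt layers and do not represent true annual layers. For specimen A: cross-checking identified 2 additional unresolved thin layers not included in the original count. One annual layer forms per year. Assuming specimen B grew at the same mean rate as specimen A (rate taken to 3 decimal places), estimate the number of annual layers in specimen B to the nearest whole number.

Specimen A: true annual layer count = 28823 − 15 + 2 = 28810.
A: 19984.9 mm over 28810 years gives 19984.9 / 28810 ≈ 0.694 mm/yr.
For B, 36274.1 / 0.694 = 52268.16 years ≈ 52268 annual layers.

52268 annual layers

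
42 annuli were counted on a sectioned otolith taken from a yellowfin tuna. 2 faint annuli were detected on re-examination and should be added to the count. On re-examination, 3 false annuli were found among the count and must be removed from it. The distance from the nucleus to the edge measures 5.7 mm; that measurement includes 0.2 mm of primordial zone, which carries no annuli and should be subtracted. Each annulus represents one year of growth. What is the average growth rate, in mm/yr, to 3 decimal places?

0.134 mm/yr

Correcting the raw count gives 42 − 3 + 2 = 41 true annuli.
The growth record spans 5.7 − 0.2 = 5.5 mm.
5.5 mm over 41 years gives 5.5 / 41 ≈ 0.134 mm/yr.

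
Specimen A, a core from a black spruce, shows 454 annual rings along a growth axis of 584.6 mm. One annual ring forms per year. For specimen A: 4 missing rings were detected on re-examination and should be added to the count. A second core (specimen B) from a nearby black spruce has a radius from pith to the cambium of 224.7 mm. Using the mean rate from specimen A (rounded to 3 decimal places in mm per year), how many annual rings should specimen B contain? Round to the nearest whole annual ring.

Specimen A: true annual ring count = 454 + 4 = 458.
A: Mean rate = 584.6 mm / 458 years ≈ 1.276 mm/year.
B spans 224.7 / 1.276 = 176.10 years ≈ 176 annual rings.

176 annual rings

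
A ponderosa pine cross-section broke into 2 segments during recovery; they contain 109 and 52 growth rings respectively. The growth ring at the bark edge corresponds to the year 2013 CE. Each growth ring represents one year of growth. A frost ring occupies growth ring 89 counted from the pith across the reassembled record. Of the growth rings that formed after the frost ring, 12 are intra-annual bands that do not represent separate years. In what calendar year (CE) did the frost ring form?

Total growth rings = 109 + 52 = 161.
161 − 89 = 72 growth rings lie beyond the frost ring toward the bark edge.
Excluding 12 false growth rings: 72 − 12 = 60.
Counting back 60 years from 2013 CE places the frost ring in 2013 − 60 = 1953 CE.

1953 CE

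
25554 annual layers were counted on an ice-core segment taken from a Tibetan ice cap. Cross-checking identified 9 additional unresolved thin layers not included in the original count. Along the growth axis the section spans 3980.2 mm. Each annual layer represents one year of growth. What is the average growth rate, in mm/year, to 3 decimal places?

0.156 mm/year

After corrections the count is 25554 + 9 = 25563 annual layers.
3980.2 mm over 25563 years gives 3980.2 / 25563 ≈ 0.156 mm/year.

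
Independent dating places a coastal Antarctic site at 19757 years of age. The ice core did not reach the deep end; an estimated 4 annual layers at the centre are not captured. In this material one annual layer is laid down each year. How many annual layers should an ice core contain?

Expected annual layers over 19757 years: 19757.
Less the 4 uncaptured annual layers: 19757 − 4 = 19753.

19753 annual layers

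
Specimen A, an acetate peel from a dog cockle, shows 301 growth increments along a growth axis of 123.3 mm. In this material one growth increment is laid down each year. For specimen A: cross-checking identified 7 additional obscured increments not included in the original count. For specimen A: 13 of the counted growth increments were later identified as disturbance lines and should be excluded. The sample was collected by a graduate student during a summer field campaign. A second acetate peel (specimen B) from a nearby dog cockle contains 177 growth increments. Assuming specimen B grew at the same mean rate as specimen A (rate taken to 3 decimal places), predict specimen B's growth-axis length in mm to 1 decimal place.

74.0 mm

Specimen A: adjusted count: 301 − 13 + 7 = 295 growth increments.
A: 123.3 mm over 295 years gives 123.3 / 295 ≈ 0.418 mm per year.
Length of B = 0.418 × 177 = 74.0 mm.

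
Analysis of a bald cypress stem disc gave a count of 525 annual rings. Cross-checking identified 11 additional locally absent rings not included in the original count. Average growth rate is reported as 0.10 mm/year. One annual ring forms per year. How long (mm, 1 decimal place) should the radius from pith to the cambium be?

True annual ring count = 525 + 11 = 536.
Predicted length = 0.10 mm/year × 536 years = 53.6 mm.

53.6 mm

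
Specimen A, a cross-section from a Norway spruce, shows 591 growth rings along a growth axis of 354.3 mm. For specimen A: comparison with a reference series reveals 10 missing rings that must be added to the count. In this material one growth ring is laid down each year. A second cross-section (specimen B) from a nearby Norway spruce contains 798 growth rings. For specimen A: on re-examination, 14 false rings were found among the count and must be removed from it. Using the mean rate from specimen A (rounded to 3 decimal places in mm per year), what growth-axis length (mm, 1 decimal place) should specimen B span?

482.0 mm

Specimen A: adjusted count: 591 − 14 + 10 = 587 growth rings.
A: Extension rate ≈ 354.3 / 587 = 0.604 mm per year.
For B, 0.604 mm/year × 798 years = 482.0 mm.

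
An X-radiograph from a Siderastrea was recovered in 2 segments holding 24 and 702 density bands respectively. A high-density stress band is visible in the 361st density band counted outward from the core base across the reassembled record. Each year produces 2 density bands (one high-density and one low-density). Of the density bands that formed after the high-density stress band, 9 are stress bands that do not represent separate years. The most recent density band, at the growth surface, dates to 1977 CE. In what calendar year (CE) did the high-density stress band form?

1799 CE

Total density bands = 24 + 702 = 726.
The high-density stress band sits at density band 361 from the core base, so 726 − 361 = 365 density bands formed after it.
Removing the 9 false density bands leaves 365 − 9 = 356 true density bands beyond the high-density stress band.
With 2 density bands per year, 356 / 2 = 178 years.
The density band at the growth surface is 1977 CE, so the high-density stress band dates to 1977 − 178 = 1799 CE.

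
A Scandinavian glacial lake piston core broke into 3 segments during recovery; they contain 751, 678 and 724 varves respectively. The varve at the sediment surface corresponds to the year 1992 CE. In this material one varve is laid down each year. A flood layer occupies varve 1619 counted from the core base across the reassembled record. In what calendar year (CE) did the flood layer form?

1458 CE

Total varves = 751 + 678 + 724 = 2153.
Between varve 1619 and the sediment surface there are 2153 − 1619 = 534 varves.
Counting back 534 years from 1992 CE places the flood layer in 1992 − 534 = 1458 CE.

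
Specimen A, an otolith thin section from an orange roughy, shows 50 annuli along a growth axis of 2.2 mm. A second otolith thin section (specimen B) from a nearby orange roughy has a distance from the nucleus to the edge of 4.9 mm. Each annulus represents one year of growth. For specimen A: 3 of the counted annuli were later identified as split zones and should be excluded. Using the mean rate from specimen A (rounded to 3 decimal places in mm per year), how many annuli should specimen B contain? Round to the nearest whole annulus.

Specimen A: after corrections the count is 50 − 3 = 47 annuli.
A: 2.2 mm over 47 years gives 2.2 / 47 ≈ 0.047 mm/yr.
B spans 4.9 / 0.047 = 104.26 years ≈ 104 annuli.

104 annuli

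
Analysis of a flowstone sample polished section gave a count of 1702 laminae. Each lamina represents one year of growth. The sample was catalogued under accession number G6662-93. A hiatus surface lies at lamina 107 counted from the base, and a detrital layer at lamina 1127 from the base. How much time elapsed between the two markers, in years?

The two markers are separated by 1127 − 107 = 1020 laminae.
One lamina per year makes the interval 1020 years.

1020 yr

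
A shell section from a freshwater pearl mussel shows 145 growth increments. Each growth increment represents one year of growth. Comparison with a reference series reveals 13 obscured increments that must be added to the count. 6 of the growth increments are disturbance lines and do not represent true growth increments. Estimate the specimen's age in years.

After corrections the count is 145 − 6 + 13 = 152 growth increments.
One growth increment per year makes the duration 152 years.

152 years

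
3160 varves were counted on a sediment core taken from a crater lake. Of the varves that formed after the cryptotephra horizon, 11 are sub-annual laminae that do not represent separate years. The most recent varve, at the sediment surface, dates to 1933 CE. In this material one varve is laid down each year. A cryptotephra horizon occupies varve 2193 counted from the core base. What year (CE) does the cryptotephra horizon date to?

Between varve 2193 and the sediment surface there are 3160 − 2193 = 967 varves.
Removing the 11 false varves leaves 967 − 11 = 956 true varves beyond the cryptotephra horizon.
1933 − 956 = 977 CE.

977 CE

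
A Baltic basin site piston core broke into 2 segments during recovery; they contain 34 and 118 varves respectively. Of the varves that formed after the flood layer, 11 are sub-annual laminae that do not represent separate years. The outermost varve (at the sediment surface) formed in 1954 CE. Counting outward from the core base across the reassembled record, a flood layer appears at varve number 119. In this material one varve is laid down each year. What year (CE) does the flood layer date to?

Total varves = 34 + 118 = 152.
152 − 119 = 33 varves lie beyond the flood layer toward the sediment surface.
Excluding 11 false varves: 33 − 11 = 22.
1954 − 22 = 1932 CE.

1932 CE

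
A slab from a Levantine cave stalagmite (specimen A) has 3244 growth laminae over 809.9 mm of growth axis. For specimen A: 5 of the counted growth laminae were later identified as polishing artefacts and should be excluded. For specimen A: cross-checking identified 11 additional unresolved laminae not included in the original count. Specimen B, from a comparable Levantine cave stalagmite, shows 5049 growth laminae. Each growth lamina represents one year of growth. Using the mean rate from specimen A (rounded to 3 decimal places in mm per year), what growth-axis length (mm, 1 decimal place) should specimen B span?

1257.2 mm

Specimen A: correcting the raw count gives 3244 − 5 + 11 = 3250 true growth laminae.
A: 809.9 mm over 3250 years gives 809.9 / 3250 ≈ 0.249 mm/year.
Length of B = 0.249 × 5049 = 1257.2 mm.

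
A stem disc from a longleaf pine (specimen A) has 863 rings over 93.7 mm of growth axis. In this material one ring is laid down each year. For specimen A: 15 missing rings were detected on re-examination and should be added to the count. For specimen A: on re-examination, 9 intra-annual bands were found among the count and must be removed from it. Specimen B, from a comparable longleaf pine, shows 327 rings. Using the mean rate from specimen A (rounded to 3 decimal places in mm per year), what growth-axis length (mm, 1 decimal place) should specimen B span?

35.3 mm

Specimen A: correcting the raw count gives 863 − 9 + 15 = 869 true rings.
A: Extension rate ≈ 93.7 / 869 = 0.108 mm/year.
Length of B = 0.108 × 327 = 35.3 mm.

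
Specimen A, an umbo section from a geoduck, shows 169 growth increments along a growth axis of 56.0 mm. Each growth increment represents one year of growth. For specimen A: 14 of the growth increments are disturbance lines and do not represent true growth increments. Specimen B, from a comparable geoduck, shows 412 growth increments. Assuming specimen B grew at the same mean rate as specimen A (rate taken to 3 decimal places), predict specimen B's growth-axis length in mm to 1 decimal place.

148.7 mm

Specimen A: adjusted count: 169 − 14 = 155 growth increments.
A: Extension rate ≈ 56.0 / 155 = 0.361 mm per year.
B's length ≈ 0.361 × 412 = 148.7 mm.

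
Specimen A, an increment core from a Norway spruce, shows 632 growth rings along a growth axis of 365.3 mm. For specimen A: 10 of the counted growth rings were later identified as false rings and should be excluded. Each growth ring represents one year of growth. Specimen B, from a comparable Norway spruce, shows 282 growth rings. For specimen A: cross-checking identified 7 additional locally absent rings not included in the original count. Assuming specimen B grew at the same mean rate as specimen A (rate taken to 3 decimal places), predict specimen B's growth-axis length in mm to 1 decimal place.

Specimen A: adjusted count: 632 − 10 + 7 = 629 growth rings.
A: Extension rate ≈ 365.3 / 629 = 0.581 mm/year.
For B, 0.581 mm/year × 282 years = 163.8 mm.

163.8 mm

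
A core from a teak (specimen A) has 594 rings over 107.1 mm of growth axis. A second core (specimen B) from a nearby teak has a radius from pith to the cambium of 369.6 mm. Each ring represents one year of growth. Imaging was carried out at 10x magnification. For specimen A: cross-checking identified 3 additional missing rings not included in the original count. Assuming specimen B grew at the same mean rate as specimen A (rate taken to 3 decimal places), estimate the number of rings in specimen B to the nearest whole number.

Specimen A: adjusted count: 594 + 3 = 597 rings.
A: Extension rate ≈ 107.1 / 597 = 0.179 mm/yr.
B spans 369.6 / 0.179 = 2064.80 years ≈ 2065 rings.

2065 rings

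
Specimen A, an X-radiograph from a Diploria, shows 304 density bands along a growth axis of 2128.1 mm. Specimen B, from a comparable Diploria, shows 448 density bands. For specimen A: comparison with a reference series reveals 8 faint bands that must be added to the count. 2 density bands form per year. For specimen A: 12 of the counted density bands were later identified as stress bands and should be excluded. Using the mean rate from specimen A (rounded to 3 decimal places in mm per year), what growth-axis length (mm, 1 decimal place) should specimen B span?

3177.9 mm

Specimen A: after corrections the count is 304 − 12 + 8 = 300 density bands.
Specimen A: with 2 density bands per year, 300 / 2 = 150 years.
A: Mean rate = 2128.1 mm / 150 years ≈ 14.187 mm per year.
Specimen B: dividing by 2 density bands per year: 448 / 2 = 224 years. For B, 14.187 mm/year × 224 years = 3177.9 mm.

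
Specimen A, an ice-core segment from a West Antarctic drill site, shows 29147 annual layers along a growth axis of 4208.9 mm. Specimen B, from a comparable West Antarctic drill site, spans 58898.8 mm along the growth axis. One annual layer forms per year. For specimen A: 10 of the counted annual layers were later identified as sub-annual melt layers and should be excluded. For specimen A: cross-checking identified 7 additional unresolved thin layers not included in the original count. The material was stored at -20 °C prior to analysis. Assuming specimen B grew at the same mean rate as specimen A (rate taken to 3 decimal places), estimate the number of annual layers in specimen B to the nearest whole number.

409019 annual layers

Specimen A: true annual layer count = 29147 − 10 + 7 = 29144.
A: Extension rate ≈ 4208.9 / 29144 = 0.144 mm/yr.
B spans 58898.8 / 0.144 = 409019.44 years ≈ 409019 annual layers.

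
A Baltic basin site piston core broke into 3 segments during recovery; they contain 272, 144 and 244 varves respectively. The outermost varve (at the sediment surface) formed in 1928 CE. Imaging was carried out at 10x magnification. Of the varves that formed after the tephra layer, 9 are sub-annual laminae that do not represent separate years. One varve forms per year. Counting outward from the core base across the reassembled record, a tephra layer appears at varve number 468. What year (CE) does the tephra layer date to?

Total varves = 272 + 144 + 244 = 660.
660 − 468 = 192 varves lie beyond the tephra layer toward the sediment surface.
Excluding 9 false varves: 192 − 9 = 183.
Counting back 183 years from 1928 CE places the tephra layer in 1928 − 183 = 1745 CE.

1745 CE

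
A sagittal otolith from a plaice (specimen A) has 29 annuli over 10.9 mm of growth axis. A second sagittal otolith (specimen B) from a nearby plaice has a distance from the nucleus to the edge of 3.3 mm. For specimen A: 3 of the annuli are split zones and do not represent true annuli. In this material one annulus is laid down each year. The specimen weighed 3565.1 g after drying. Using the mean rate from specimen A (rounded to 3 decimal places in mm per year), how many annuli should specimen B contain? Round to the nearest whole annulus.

8 annuli

Specimen A: after corrections the count is 29 − 3 = 26 annuli.
A: Extension rate ≈ 10.9 / 26 = 0.419 mm per year.
Specimen B: 3.3 mm / 0.419 mm per year = 7.88 years ≈ 8 annuli.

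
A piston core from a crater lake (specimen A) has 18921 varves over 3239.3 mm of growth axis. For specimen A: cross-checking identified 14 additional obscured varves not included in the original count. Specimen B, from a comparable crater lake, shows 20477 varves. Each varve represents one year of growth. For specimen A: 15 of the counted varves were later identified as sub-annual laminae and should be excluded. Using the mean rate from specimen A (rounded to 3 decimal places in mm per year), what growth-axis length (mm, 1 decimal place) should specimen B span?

Specimen A: correcting the raw count gives 18921 − 15 + 14 = 18920 true varves.
A: Mean rate = 3239.3 mm / 18920 years ≈ 0.171 mm/year.
B's length ≈ 0.171 × 20477 = 3501.6 mm.

3501.6 mm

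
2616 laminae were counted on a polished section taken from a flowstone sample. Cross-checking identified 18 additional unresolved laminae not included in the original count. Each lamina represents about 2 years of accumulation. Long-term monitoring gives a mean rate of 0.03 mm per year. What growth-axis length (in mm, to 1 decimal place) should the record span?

158.0 mm

True lamina count = 2616 + 18 = 2634.
At 2 years per lamina, 2634 × 2 = 5268 years.
Predicted length = 0.03 mm/year × 5268 years = 158.0 mm.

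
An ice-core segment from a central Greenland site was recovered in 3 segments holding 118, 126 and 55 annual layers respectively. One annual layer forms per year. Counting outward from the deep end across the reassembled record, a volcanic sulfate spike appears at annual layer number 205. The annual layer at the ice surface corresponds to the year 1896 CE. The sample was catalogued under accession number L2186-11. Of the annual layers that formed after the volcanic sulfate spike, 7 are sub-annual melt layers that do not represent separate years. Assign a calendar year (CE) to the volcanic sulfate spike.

1809 CE

Total annual layers = 118 + 126 + 55 = 299.
299 − 205 = 94 annual layers lie beyond the volcanic sulfate spike toward the ice surface.
94 − 7 false = 87 true annual layers after the volcanic sulfate spike.
1896 − 87 = 1809 CE.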